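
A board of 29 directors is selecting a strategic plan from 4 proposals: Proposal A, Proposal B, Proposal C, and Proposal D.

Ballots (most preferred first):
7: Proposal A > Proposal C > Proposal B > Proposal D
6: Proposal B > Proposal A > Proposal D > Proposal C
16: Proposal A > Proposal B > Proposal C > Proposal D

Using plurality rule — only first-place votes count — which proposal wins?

Proposal A

First-place votes: Proposal A 23, Proposal B 6, Proposal C 0, Proposal D 0.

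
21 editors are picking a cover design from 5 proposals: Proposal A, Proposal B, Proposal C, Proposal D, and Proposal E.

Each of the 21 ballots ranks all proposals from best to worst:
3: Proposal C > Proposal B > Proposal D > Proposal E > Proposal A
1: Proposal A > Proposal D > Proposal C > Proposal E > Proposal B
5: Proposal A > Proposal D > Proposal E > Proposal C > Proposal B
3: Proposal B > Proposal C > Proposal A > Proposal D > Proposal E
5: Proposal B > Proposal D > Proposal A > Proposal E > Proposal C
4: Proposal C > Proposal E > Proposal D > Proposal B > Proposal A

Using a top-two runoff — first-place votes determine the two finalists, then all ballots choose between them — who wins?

Proposal C

Round 1 first-place votes: Proposal A 6, Proposal B 8, Proposal C 7, Proposal D 0, Proposal E 0. Proposal B and Proposal C advance.
Runoff: Proposal B is ranked above Proposal C on 8 ballots, Proposal C above Proposal B on 13.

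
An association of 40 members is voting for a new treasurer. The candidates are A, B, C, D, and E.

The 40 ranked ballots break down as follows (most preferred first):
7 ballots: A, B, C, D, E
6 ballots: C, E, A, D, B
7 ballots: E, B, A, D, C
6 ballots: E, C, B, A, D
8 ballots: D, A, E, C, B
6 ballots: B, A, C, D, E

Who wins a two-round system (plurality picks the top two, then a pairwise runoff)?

Round 1 first-place votes: A 7, B 6, C 6, D 8, E 13. E and D advance.
Runoff: E is ranked above D on 19 ballots, D above E on 21.

D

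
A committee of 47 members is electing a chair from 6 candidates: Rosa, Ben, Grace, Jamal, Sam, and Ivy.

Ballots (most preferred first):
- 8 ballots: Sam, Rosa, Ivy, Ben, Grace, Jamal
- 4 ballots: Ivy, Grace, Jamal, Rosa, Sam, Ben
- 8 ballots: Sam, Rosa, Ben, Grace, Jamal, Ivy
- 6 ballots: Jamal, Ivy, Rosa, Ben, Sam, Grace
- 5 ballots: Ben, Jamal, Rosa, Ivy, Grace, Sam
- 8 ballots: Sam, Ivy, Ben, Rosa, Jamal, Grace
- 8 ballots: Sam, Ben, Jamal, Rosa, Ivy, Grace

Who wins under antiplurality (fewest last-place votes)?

Rosa

Last-place votes: Rosa 0, Ben 4, Grace 22, Jamal 8, Sam 5, Ivy 8.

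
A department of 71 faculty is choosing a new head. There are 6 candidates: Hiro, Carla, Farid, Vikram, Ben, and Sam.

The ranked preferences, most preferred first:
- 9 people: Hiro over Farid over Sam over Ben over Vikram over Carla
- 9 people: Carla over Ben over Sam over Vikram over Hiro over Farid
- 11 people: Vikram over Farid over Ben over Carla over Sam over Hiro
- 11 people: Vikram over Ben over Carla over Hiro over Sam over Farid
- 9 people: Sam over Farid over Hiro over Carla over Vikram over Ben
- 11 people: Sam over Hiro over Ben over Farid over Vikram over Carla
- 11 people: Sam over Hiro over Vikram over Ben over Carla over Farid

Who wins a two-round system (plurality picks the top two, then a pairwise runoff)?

Round 1 first-place votes: Hiro 9, Carla 9, Farid 0, Vikram 22, Ben 0, Sam 31. Sam and Vikram advance.
Runoff: Sam is ranked above Vikram on 49 ballots, Vikram above Sam on 22.

Sam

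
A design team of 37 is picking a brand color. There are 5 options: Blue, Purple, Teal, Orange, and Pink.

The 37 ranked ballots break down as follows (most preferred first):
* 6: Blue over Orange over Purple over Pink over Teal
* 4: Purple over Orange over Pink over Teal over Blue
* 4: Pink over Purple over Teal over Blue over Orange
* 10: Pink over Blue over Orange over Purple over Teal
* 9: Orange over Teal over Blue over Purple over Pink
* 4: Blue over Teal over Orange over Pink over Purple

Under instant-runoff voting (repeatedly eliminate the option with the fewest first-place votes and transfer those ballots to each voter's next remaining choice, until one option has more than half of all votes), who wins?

Round 1: Blue 10, Purple 4, Teal 0, Orange 9, Pink 14. Teal eliminated.
Round 2: Blue 10, Purple 4, Orange 9, Pink 14. Purple eliminated.
Round 3: Blue 10, Orange 13, Pink 14. Blue eliminated.
Round 4: Orange 23, Pink 14. Orange has a majority (≥19).

Orange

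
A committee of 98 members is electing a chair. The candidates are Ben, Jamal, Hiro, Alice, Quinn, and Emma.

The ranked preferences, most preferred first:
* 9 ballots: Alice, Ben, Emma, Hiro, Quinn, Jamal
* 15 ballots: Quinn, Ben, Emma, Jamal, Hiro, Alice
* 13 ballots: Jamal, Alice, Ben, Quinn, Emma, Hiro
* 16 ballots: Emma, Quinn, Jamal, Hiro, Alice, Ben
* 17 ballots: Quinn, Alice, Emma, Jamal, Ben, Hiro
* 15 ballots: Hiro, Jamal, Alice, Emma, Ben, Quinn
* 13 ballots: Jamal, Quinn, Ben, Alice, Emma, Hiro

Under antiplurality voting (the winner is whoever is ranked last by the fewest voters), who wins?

Last-place votes: Ben 16, Jamal 9, Hiro 43, Alice 15, Quinn 15, Emma 0.

Emma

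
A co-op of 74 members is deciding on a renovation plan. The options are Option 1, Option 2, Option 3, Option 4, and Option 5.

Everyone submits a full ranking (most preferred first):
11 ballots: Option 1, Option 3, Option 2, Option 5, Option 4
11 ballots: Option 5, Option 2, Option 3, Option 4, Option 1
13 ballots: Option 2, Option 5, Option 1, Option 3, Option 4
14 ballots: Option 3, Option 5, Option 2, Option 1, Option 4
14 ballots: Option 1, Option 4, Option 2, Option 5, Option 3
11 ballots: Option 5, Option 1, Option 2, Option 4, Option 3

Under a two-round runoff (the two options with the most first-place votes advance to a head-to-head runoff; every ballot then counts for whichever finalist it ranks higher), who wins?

Round 1 first-place votes: Option 1 25, Option 2 13, Option 3 14, Option 4 0, Option 5 22. Option 1 and Option 5 advance.
Runoff: Option 1 is ranked above Option 5 on 25 ballots, Option 5 above Option 1 on 49.

Option 5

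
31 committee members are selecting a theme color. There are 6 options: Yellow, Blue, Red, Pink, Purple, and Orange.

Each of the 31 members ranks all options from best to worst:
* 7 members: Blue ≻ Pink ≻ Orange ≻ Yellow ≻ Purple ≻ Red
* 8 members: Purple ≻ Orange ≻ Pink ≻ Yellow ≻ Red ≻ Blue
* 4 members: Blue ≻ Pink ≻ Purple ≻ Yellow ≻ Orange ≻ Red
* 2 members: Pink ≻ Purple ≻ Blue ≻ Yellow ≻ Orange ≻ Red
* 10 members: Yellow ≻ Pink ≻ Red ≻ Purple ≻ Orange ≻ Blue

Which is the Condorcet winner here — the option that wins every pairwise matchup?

Pink

Pink vs Yellow: 21–10
Pink vs Blue: 20–11
Pink vs Red: 31–0
Pink vs Purple: 23–8
Pink vs Orange: 23–8
Pink beats every other option.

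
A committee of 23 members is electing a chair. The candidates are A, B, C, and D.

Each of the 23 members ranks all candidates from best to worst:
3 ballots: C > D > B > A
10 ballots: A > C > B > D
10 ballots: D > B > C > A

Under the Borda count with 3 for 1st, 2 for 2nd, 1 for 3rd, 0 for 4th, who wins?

A: 3×0 + 10×3 + 10×0 = 30
B: 3×1 + 10×1 + 10×2 = 33
C: 3×3 + 10×2 + 10×1 = 39
D: 3×2 + 10×0 + 10×3 = 36

C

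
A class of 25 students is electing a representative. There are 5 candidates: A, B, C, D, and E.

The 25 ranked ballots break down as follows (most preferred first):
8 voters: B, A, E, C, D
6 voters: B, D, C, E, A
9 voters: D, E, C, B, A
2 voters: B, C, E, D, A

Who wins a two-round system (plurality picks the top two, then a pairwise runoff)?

B

Round 1 first-place votes: A 0, B 16, C 0, D 9, E 0. B and D advance.
Runoff: B is ranked above D on 16 ballots, D above B on 9.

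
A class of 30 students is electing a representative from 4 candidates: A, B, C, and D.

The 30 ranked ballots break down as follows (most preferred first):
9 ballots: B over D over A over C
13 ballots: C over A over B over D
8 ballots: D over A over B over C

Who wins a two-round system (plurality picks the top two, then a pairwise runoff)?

Round 1 first-place votes: A 0, B 9, C 13, D 8. C and B advance.
Runoff: C is ranked above B on 13 ballots, B above C on 17.

B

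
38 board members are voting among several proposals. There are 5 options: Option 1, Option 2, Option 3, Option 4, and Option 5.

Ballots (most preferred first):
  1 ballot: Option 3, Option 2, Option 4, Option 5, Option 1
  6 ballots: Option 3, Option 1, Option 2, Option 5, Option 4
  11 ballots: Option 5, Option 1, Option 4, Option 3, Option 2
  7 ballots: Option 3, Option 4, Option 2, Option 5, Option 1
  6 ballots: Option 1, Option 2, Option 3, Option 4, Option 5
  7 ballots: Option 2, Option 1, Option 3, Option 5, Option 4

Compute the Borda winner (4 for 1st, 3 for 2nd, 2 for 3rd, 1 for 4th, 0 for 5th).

Option 1: 1×0 + 6×3 + 11×3 + 7×0 + 6×4 + 7×3 = 96
Option 2: 1×3 + 6×2 + 11×0 + 7×2 + 6×3 + 7×4 = 75
Option 3: 1×4 + 6×4 + 11×1 + 7×4 + 6×2 + 7×2 = 93
Option 4: 1×2 + 6×0 + 11×2 + 7×3 + 6×1 + 7×0 = 51
Option 5: 1×1 + 6×1 + 11×4 + 7×1 + 6×0 + 7×1 = 65

Option 1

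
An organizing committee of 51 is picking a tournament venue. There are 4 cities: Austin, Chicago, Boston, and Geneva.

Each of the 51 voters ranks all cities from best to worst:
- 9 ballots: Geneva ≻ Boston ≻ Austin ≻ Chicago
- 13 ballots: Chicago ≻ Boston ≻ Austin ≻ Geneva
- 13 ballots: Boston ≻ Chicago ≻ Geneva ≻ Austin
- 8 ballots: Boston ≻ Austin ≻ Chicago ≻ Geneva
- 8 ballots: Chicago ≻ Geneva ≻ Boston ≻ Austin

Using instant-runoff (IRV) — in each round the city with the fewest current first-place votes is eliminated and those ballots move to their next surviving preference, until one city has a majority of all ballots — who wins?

Round 1: Austin 0, Chicago 21, Boston 21, Geneva 9. Austin eliminated.
Round 2: Chicago 21, Boston 21, Geneva 9. Geneva eliminated.
Round 3: Chicago 21, Boston 30. Boston has a majority (≥26).

Boston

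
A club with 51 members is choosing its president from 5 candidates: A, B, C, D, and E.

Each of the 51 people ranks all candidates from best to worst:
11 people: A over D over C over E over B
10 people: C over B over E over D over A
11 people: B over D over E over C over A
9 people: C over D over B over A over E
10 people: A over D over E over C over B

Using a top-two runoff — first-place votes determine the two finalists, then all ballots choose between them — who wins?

Round 1 first-place votes: A 21, B 11, C 19, D 0, E 0. A and C advance.
Runoff: A is ranked above C on 21 ballots, C above A on 30.

C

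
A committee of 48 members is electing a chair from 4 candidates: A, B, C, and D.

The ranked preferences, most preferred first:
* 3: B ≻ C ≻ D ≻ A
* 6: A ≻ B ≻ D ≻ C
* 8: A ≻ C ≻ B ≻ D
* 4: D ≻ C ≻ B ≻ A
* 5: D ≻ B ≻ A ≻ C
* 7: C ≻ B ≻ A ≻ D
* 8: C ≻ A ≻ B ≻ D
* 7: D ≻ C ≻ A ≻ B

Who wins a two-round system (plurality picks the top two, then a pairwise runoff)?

Round 1 first-place votes: A 14, B 3, C 15, D 16. D and C advance.
Runoff: D is ranked above C on 22 ballots, C above D on 26.

C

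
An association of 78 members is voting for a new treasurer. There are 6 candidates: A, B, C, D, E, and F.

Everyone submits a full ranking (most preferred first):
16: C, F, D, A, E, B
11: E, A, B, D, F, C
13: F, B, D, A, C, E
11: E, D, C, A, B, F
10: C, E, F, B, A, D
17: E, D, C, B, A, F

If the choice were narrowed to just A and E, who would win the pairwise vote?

E

A is ranked above E on 29 ballots; E above A on 49.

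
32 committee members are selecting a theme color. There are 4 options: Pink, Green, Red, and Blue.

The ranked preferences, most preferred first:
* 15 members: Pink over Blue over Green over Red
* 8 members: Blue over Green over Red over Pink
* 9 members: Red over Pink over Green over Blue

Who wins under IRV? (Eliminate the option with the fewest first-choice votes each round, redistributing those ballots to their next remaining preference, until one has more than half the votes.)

Round 1: Pink 15, Green 0, Red 9, Blue 8. Green eliminated.
Round 2: Pink 15, Red 9, Blue 8. Blue eliminated.
Round 3: Pink 15, Red 17. Red has a majority (≥17).

Red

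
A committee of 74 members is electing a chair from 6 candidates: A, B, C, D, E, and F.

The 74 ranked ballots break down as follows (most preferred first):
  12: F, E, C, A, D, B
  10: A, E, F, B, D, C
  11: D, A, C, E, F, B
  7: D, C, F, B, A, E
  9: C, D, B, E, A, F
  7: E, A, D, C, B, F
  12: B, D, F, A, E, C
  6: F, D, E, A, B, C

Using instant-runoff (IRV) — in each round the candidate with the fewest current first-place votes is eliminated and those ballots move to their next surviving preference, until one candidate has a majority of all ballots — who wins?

Round 1: A 10, B 12, C 9, D 18, E 7, F 18. E eliminated.
Round 2: A 17, B 12, C 9, D 18, F 18. C eliminated.
Round 3: A 17, B 12, D 27, F 18. B eliminated.
Round 4: A 17, D 39, F 18. D has a majority (≥38).

D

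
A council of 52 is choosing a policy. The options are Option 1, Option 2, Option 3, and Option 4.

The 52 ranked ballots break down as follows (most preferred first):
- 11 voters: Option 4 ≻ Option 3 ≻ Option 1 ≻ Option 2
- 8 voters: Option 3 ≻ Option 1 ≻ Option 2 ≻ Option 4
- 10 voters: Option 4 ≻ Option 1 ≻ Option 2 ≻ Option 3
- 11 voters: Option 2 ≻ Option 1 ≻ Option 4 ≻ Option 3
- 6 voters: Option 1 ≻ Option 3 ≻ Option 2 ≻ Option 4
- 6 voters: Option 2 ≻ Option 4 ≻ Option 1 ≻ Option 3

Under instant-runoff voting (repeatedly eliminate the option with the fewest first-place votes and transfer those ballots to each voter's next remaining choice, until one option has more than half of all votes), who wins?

Round 1: Option 1 6, Option 2 17, Option 3 8, Option 4 21. Option 1 eliminated.
Round 2: Option 2 17, Option 3 14, Option 4 21. Option 3 eliminated.
Round 3: Option 2 31, Option 4 21. Option 2 has a majority (≥27).

Option 2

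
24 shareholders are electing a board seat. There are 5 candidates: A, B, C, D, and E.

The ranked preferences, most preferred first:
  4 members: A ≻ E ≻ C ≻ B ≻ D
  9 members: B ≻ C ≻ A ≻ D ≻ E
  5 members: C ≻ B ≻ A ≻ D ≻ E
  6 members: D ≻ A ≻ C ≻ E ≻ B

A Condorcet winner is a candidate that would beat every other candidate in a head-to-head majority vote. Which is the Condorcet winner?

C

C vs A: 14–10
C vs B: 15–9
C vs D: 18–6
C vs E: 20–4
C beats every other candidate.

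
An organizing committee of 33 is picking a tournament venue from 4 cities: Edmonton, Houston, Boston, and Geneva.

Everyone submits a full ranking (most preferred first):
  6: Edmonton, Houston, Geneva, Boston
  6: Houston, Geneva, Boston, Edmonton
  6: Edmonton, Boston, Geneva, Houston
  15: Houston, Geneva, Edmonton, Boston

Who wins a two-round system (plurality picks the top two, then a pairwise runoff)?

Round 1 first-place votes: Edmonton 12, Houston 21, Boston 0, Geneva 0. Houston and Edmonton advance.
Runoff: Houston is ranked above Edmonton on 21 ballots, Edmonton above Houston on 12.

Houston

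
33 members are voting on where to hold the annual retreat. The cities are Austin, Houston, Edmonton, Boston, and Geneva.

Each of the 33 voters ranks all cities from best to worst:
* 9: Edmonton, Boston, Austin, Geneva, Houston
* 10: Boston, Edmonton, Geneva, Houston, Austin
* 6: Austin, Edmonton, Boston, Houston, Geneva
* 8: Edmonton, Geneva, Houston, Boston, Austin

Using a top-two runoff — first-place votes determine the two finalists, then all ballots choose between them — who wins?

Edmonton

Round 1 first-place votes: Austin 6, Houston 0, Edmonton 17, Boston 10, Geneva 0. Edmonton and Boston advance.
Runoff: Edmonton is ranked above Boston on 23 ballots, Boston above Edmonton on 10.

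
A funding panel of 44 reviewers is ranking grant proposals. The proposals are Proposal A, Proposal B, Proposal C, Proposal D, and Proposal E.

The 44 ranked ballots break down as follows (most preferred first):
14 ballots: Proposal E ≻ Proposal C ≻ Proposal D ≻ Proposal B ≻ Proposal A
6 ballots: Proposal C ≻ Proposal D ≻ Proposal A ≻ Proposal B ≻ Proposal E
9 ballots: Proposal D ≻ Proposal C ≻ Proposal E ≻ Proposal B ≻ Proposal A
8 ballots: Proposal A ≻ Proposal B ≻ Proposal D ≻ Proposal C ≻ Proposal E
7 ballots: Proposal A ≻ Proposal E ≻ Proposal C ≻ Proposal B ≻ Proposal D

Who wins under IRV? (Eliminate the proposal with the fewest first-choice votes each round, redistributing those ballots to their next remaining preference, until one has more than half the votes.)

Round 1: Proposal A 15, Proposal B 0, Proposal C 6, Proposal D 9, Proposal E 14. Proposal B eliminated.
Round 2: Proposal A 15, Proposal C 6, Proposal D 9, Proposal E 14. Proposal C eliminated.
Round 3: Proposal A 15, Proposal D 15, Proposal E 14. Proposal E eliminated.
Round 4: Proposal A 15, Proposal D 29. Proposal D has a majority (≥23).

Proposal D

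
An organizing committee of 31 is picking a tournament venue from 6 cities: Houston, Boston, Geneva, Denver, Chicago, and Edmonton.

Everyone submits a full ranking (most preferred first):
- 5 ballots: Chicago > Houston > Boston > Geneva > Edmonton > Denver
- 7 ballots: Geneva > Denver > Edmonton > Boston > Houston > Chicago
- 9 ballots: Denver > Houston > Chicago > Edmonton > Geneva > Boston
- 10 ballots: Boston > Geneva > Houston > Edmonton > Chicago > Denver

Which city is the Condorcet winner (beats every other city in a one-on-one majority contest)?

Geneva vs Houston: 17–14
Geneva vs Boston: 16–15
Geneva vs Denver: 22–9
Geneva vs Chicago: 17–14
Geneva vs Edmonton: 22–9
Geneva beats every other city.

Geneva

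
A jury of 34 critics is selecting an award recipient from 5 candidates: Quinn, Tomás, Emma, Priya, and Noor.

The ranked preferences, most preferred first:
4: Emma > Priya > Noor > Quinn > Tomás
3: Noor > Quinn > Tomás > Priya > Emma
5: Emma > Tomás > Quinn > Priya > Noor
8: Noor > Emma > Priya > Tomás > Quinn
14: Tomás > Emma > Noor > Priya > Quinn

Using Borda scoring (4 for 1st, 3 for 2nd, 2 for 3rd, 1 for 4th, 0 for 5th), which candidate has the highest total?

Emma

Quinn: 4×1 + 3×3 + 5×2 + 8×0 + 14×0 = 23
Tomás: 4×0 + 3×2 + 5×3 + 8×1 + 14×4 = 85
Emma: 4×4 + 3×0 + 5×4 + 8×3 + 14×3 = 102
Priya: 4×3 + 3×1 + 5×1 + 8×2 + 14×1 = 50
Noor: 4×2 + 3×4 + 5×0 + 8×4 + 14×2 = 80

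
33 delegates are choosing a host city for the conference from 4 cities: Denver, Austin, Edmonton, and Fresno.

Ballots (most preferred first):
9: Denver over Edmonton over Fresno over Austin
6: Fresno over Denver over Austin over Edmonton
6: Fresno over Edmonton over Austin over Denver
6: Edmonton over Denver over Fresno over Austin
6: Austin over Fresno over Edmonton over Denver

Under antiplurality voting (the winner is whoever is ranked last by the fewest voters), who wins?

Last-place votes: Denver 12, Austin 15, Edmonton 6, Fresno 0.

Fresno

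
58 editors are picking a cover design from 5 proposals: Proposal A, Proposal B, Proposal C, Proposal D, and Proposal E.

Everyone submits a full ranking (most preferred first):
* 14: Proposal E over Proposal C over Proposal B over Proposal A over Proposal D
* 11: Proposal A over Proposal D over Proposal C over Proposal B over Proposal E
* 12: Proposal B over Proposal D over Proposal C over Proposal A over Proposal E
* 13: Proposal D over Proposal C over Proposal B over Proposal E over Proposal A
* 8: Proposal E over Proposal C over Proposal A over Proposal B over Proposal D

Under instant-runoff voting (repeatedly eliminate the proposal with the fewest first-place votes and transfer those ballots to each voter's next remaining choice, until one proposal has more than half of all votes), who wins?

Round 1: Proposal A 11, Proposal B 12, Proposal C 0, Proposal D 13, Proposal E 22. Proposal C eliminated.
Round 2: Proposal A 11, Proposal B 12, Proposal D 13, Proposal E 22. Proposal A eliminated.
Round 3: Proposal B 12, Proposal D 24, Proposal E 22. Proposal B eliminated.
Round 4: Proposal D 36, Proposal E 22. Proposal D has a majority (≥30).

Proposal D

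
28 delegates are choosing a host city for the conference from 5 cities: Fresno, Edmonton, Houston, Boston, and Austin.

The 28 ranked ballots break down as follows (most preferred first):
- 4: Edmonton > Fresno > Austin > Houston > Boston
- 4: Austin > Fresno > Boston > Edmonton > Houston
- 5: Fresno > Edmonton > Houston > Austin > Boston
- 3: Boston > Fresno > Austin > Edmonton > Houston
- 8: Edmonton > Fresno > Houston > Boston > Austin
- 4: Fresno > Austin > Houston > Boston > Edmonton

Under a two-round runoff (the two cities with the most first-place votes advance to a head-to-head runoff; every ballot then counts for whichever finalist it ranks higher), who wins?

Round 1 first-place votes: Fresno 9, Edmonton 12, Houston 0, Boston 3, Austin 4. Edmonton and Fresno advance.
Runoff: Edmonton is ranked above Fresno on 12 ballots, Fresno above Edmonton on 16.

Fresno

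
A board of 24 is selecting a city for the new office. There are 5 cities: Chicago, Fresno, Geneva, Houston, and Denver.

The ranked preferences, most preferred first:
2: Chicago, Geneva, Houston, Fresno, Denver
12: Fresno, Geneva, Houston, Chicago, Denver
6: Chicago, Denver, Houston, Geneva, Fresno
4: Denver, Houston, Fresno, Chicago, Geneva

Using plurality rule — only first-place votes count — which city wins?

First-place votes: Chicago 8, Fresno 12, Geneva 0, Houston 0, Denver 4.

Fresno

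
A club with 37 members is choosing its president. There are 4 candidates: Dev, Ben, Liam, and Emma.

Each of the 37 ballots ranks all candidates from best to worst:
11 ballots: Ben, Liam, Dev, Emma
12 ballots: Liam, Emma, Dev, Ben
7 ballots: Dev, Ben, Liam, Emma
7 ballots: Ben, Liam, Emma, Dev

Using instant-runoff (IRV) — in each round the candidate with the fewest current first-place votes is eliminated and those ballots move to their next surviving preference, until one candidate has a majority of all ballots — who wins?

Ben

Round 1: Dev 7, Ben 18, Liam 12, Emma 0. Emma eliminated.
Round 2: Dev 7, Ben 18, Liam 12. Dev eliminated.
Round 3: Ben 25, Liam 12. Ben has a majority (≥19).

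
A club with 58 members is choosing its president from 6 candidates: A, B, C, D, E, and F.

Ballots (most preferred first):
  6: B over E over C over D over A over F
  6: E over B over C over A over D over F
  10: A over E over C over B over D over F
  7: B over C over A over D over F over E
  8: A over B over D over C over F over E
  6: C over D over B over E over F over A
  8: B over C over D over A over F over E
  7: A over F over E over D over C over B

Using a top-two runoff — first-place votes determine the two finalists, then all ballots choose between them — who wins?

Round 1 first-place votes: A 25, B 21, C 6, D 0, E 6, F 0. A and B advance.
Runoff: A is ranked above B on 25 ballots, B above A on 33.

B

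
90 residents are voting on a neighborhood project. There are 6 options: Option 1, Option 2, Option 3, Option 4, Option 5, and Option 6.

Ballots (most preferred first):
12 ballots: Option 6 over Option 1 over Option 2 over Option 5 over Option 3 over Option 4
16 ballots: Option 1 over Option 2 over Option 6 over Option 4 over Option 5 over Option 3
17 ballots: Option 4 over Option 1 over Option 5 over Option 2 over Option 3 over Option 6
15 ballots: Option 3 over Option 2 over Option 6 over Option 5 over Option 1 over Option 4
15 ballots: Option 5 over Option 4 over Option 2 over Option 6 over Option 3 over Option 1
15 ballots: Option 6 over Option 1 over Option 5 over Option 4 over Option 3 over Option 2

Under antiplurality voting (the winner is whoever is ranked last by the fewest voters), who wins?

Last-place votes: Option 1 15, Option 2 15, Option 3 16, Option 4 27, Option 5 0, Option 6 17.

Option 5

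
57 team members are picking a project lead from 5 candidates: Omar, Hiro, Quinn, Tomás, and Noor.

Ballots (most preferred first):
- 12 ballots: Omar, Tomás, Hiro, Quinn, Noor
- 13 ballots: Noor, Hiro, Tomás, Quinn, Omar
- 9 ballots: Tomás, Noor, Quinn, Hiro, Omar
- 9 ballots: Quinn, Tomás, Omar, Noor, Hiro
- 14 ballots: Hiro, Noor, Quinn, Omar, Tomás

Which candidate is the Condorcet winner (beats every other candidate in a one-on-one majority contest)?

Tomás

Tomás vs Omar: 31–26
Tomás vs Hiro: 30–27
Tomás vs Quinn: 34–23
Tomás vs Noor: 30–27
Tomás beats every other candidate.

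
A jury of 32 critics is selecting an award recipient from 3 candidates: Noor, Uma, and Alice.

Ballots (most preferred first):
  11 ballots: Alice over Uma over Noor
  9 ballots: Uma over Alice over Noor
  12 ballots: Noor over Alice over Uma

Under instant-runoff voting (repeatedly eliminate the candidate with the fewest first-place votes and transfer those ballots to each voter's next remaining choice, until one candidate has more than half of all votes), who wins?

Round 1: Noor 12, Uma 9, Alice 11. Uma eliminated.
Round 2: Noor 12, Alice 20. Alice has a majority (≥17).

Alice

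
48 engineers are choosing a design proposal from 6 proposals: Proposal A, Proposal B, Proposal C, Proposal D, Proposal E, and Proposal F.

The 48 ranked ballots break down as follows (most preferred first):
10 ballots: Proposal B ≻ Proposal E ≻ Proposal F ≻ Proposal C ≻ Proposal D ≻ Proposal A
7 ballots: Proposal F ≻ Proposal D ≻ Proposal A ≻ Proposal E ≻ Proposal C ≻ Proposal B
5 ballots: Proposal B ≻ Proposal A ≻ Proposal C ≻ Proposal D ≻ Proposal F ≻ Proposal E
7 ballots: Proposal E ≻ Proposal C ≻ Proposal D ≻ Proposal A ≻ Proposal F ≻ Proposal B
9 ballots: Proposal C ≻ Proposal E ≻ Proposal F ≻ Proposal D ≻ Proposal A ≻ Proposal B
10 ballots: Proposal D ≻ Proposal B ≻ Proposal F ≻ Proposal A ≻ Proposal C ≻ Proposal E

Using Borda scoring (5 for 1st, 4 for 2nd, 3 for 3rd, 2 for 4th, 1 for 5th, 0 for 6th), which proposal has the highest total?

Proposal A: 10×0 + 7×3 + 5×4 + 7×2 + 9×1 + 10×2 = 84
Proposal B: 10×5 + 7×0 + 5×5 + 7×0 + 9×0 + 10×4 = 115
Proposal C: 10×2 + 7×1 + 5×3 + 7×4 + 9×5 + 10×1 = 125
Proposal D: 10×1 + 7×4 + 5×2 + 7×3 + 9×2 + 10×5 = 137
Proposal E: 10×4 + 7×2 + 5×0 + 7×5 + 9×4 + 10×0 = 125
Proposal F: 10×3 + 7×5 + 5×1 + 7×1 + 9×3 + 10×3 = 134

Proposal D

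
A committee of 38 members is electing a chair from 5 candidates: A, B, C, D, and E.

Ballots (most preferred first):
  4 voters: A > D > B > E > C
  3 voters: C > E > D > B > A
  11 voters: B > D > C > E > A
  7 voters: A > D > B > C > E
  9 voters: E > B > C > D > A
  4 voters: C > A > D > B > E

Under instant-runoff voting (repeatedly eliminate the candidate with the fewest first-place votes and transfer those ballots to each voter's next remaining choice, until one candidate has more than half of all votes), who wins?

Round 1: A 11, B 11, C 7, D 0, E 9. D eliminated.
Round 2: A 11, B 11, C 7, E 9. C eliminated.
Round 3: A 15, B 11, E 12. B eliminated.
Round 4: A 15, E 23. E has a majority (≥20).

E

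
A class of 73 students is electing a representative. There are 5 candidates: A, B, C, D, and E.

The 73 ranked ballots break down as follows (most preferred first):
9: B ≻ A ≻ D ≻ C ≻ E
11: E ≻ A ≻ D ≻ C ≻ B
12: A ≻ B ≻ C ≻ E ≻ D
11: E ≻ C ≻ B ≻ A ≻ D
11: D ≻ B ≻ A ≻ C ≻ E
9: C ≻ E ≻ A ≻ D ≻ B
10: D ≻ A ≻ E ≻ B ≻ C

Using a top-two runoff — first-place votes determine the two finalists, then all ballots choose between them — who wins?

Round 1 first-place votes: A 12, B 9, C 9, D 21, E 22. E and D advance.
Runoff: E is ranked above D on 43 ballots, D above E on 30.

E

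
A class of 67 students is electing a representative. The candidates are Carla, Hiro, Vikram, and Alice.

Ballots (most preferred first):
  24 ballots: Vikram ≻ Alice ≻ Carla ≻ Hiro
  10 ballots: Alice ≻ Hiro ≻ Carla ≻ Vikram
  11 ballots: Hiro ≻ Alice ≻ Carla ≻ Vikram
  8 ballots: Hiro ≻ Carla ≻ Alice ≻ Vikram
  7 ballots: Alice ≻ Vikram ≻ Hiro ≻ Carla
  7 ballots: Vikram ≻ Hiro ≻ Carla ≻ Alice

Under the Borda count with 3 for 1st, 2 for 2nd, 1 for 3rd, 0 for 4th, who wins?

Alice

Carla: 24×1 + 10×1 + 11×1 + 8×2 + 7×0 + 7×1 = 68
Hiro: 24×0 + 10×2 + 11×3 + 8×3 + 7×1 + 7×2 = 98
Vikram: 24×3 + 10×0 + 11×0 + 8×0 + 7×2 + 7×3 = 107
Alice: 24×2 + 10×3 + 11×2 + 8×1 + 7×3 + 7×0 = 129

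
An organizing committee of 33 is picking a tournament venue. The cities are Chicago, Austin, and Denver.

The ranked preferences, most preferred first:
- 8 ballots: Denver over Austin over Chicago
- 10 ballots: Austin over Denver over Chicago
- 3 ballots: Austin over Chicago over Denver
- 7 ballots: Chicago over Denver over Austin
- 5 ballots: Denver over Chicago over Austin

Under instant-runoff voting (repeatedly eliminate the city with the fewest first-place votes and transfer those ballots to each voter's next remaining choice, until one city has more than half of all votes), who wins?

Denver

Round 1: Chicago 7, Austin 13, Denver 13. Chicago eliminated.
Round 2: Austin 13, Denver 20. Denver has a majority (≥17).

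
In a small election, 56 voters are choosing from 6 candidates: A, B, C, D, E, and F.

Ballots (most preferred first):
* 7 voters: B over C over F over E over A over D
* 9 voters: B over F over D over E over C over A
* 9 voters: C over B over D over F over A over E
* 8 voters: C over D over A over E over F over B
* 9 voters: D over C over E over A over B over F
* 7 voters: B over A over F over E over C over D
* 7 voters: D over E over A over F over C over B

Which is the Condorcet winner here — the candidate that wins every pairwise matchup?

C vs A: 42–14
C vs B: 33–23
C vs D: 31–25
C vs E: 33–23
C vs F: 33–23
C beats every other candidate.

C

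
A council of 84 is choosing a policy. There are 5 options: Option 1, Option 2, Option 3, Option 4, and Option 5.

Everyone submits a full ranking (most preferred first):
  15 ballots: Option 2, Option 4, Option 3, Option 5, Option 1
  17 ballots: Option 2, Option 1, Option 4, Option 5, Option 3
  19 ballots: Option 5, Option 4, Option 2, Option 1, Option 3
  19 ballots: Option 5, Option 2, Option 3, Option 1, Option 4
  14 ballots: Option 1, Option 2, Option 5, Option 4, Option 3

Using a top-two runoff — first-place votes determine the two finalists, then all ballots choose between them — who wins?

Option 2

Round 1 first-place votes: Option 1 14, Option 2 32, Option 3 0, Option 4 0, Option 5 38. Option 5 and Option 2 advance.
Runoff: Option 5 is ranked above Option 2 on 38 ballots, Option 2 above Option 5 on 46.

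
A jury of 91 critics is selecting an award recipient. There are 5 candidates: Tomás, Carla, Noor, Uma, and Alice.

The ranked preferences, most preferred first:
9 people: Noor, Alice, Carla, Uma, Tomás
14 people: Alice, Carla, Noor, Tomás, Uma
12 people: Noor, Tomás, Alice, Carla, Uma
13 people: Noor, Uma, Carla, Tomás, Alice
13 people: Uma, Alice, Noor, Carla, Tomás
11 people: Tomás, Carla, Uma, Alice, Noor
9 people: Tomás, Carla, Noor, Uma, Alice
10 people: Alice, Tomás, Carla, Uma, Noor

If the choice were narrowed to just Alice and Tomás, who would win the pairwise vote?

Alice

Alice is ranked above Tomás on 46 ballots; Tomás above Alice on 45.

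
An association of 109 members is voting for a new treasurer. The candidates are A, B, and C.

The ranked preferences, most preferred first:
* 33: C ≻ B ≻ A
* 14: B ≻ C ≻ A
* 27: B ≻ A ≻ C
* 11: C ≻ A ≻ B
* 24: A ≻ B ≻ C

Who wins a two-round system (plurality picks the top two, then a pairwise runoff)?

Round 1 first-place votes: A 24, B 41, C 44. C and B advance.
Runoff: C is ranked above B on 44 ballots, B above C on 65.

B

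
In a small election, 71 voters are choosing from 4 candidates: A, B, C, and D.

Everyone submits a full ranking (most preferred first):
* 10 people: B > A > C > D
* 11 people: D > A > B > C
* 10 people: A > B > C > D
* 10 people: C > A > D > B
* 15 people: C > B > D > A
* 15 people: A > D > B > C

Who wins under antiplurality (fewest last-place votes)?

Last-place votes: A 15, B 10, C 26, D 20.

B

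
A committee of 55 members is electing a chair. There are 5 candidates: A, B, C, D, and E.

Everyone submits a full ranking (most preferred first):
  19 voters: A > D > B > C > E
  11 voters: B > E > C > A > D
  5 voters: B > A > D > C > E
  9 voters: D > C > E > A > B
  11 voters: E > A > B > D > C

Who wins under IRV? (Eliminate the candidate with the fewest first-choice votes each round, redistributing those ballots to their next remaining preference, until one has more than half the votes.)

E

Round 1: A 19, B 16, C 0, D 9, E 11. C eliminated.
Round 2: A 19, B 16, D 9, E 11. D eliminated.
Round 3: A 19, B 16, E 20. B eliminated.
Round 4: A 24, E 31. E has a majority (≥28).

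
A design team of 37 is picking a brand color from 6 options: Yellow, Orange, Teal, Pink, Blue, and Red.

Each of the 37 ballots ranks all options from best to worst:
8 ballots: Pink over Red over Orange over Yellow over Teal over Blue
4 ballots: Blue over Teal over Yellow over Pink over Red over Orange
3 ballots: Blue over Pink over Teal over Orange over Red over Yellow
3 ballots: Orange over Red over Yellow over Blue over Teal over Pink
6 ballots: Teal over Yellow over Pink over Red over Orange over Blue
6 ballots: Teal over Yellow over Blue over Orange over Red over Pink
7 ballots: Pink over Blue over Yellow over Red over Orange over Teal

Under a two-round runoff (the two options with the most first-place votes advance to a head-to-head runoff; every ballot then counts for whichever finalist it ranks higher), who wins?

Teal

Round 1 first-place votes: Yellow 0, Orange 3, Teal 12, Pink 15, Blue 7, Red 0. Pink and Teal advance.
Runoff: Pink is ranked above Teal on 18 ballots, Teal above Pink on 19.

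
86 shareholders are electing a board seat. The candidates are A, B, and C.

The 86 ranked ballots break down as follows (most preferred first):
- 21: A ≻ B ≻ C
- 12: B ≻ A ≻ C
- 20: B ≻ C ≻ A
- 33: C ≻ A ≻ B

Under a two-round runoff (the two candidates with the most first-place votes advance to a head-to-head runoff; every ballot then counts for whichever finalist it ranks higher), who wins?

Round 1 first-place votes: A 21, B 32, C 33. C and B advance.
Runoff: C is ranked above B on 33 ballots, B above C on 53.

B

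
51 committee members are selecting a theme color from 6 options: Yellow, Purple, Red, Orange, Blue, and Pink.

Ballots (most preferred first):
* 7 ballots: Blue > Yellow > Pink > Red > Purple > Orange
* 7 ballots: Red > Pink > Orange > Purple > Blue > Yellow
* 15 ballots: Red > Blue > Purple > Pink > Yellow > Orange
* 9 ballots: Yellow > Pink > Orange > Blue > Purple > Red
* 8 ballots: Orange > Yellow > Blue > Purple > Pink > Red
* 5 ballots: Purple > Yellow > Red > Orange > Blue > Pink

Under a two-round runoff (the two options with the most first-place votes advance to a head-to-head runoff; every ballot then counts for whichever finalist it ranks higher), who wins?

Round 1 first-place votes: Yellow 9, Purple 5, Red 22, Orange 8, Blue 7, Pink 0. Red and Yellow advance.
Runoff: Red is ranked above Yellow on 22 ballots, Yellow above Red on 29.

Yellow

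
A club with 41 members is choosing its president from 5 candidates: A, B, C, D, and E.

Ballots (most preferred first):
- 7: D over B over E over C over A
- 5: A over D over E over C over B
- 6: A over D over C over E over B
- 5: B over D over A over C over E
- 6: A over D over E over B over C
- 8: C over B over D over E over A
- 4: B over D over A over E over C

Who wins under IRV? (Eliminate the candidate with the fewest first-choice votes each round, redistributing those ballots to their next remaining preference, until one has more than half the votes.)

B

Round 1: A 17, B 9, C 8, D 7, E 0. E eliminated.
Round 2: A 17, B 9, C 8, D 7. D eliminated.
Round 3: A 17, B 16, C 8. C eliminated.
Round 4: A 17, B 24. B has a majority (≥21).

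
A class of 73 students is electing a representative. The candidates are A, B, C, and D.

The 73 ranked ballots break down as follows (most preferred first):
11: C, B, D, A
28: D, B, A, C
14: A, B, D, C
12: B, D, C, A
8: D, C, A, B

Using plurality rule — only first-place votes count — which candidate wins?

D

First-place votes: A 14, B 12, C 11, D 36.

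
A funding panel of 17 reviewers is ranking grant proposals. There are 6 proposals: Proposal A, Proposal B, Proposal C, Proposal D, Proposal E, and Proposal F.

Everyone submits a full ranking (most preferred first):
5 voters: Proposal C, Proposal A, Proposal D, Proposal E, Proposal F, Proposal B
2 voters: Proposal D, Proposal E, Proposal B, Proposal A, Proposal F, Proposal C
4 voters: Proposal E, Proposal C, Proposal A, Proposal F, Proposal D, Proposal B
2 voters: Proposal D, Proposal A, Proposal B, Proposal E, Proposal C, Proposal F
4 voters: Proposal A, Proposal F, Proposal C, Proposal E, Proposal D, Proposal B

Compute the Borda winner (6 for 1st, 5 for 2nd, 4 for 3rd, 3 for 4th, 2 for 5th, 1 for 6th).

Proposal A

Proposal A: 5×5 + 2×3 + 4×4 + 2×5 + 4×6 = 81
Proposal B: 5×1 + 2×4 + 4×1 + 2×4 + 4×1 = 29
Proposal C: 5×6 + 2×1 + 4×5 + 2×2 + 4×4 = 72
Proposal D: 5×4 + 2×6 + 4×2 + 2×6 + 4×2 = 60
Proposal E: 5×3 + 2×5 + 4×6 + 2×3 + 4×3 = 67
Proposal F: 5×2 + 2×2 + 4×3 + 2×1 + 4×5 = 48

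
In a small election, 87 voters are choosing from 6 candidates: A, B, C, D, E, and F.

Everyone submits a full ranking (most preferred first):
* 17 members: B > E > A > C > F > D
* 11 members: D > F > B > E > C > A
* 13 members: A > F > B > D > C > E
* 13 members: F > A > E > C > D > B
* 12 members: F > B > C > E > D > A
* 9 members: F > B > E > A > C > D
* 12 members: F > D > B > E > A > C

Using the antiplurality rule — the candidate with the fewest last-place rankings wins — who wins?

F

Last-place votes: A 23, B 13, C 12, D 26, E 13, F 0.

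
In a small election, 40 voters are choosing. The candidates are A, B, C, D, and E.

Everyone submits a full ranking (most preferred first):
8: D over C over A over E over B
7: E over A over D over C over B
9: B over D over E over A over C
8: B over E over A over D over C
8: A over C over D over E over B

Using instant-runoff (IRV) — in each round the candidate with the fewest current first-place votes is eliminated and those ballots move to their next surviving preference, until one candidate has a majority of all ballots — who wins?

A

Round 1: A 8, B 17, C 0, D 8, E 7. C eliminated.
Round 2: A 8, B 17, D 8, E 7. E eliminated.
Round 3: A 15, B 17, D 8. D eliminated.
Round 4: A 23, B 17. A has a majority (≥21).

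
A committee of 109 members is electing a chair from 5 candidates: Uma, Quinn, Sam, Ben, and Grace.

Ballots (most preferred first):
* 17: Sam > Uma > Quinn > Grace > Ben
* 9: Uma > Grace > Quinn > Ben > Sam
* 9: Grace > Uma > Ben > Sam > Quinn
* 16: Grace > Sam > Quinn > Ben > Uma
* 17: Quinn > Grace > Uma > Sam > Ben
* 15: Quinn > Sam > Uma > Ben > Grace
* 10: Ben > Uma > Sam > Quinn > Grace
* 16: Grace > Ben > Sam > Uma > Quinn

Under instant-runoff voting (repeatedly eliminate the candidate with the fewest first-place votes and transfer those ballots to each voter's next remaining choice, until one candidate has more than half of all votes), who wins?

Quinn

Round 1: Uma 9, Quinn 32, Sam 17, Ben 10, Grace 41. Uma eliminated.
Round 2: Quinn 32, Sam 17, Ben 10, Grace 50. Ben eliminated.
Round 3: Quinn 32, Sam 27, Grace 50. Sam eliminated.
Round 4: Quinn 59, Grace 50. Quinn has a majority (≥55).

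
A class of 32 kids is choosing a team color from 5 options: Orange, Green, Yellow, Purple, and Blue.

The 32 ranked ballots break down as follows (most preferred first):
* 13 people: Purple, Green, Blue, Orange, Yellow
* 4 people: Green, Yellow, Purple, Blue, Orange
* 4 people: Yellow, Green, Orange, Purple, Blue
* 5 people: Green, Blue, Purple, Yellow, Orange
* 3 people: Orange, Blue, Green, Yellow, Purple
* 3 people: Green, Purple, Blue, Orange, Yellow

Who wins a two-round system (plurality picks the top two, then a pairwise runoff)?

Round 1 first-place votes: Orange 3, Green 12, Yellow 4, Purple 13, Blue 0. Purple and Green advance.
Runoff: Purple is ranked above Green on 13 ballots, Green above Purple on 19.

Green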